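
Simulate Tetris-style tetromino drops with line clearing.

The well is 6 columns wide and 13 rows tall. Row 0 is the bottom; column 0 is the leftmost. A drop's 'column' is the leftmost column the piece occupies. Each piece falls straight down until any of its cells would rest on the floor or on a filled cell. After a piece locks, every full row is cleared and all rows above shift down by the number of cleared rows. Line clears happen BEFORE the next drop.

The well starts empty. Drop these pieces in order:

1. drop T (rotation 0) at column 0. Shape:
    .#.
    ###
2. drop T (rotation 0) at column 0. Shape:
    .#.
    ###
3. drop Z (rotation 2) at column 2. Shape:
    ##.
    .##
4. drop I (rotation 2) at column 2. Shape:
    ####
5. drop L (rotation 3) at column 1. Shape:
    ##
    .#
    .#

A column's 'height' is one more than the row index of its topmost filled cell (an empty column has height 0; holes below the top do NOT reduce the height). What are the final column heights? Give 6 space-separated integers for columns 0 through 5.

Drop 1: T rot0 at col 0 lands with bottom-row=0; cleared 0 line(s) (total 0); column heights now [1 2 1 0 0 0], max=2
Drop 2: T rot0 at col 0 lands with bottom-row=2; cleared 0 line(s) (total 0); column heights now [3 4 3 0 0 0], max=4
Drop 3: Z rot2 at col 2 lands with bottom-row=2; cleared 0 line(s) (total 0); column heights now [3 4 4 4 3 0], max=4
Drop 4: I rot2 at col 2 lands with bottom-row=4; cleared 0 line(s) (total 0); column heights now [3 4 5 5 5 5], max=5
Drop 5: L rot3 at col 1 lands with bottom-row=5; cleared 0 line(s) (total 0); column heights now [3 8 8 5 5 5], max=8

Answer: 3 8 8 5 5 5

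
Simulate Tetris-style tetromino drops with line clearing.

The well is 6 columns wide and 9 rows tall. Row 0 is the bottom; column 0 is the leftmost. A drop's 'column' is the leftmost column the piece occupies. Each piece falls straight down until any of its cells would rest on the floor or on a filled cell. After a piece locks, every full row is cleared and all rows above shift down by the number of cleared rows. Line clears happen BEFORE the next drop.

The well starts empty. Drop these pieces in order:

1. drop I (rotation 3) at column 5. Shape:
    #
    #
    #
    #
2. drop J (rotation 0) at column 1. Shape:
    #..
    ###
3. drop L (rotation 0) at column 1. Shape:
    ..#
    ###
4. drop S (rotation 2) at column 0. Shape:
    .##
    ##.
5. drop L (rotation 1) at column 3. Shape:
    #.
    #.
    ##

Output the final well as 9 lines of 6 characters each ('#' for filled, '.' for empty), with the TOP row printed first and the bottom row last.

Answer: ......
......
...#..
...#..
.####.
##.#.#
.###.#
.#...#
.###.#

Derivation:
Drop 1: I rot3 at col 5 lands with bottom-row=0; cleared 0 line(s) (total 0); column heights now [0 0 0 0 0 4], max=4
Drop 2: J rot0 at col 1 lands with bottom-row=0; cleared 0 line(s) (total 0); column heights now [0 2 1 1 0 4], max=4
Drop 3: L rot0 at col 1 lands with bottom-row=2; cleared 0 line(s) (total 0); column heights now [0 3 3 4 0 4], max=4
Drop 4: S rot2 at col 0 lands with bottom-row=3; cleared 0 line(s) (total 0); column heights now [4 5 5 4 0 4], max=5
Drop 5: L rot1 at col 3 lands with bottom-row=4; cleared 0 line(s) (total 0); column heights now [4 5 5 7 5 4], max=7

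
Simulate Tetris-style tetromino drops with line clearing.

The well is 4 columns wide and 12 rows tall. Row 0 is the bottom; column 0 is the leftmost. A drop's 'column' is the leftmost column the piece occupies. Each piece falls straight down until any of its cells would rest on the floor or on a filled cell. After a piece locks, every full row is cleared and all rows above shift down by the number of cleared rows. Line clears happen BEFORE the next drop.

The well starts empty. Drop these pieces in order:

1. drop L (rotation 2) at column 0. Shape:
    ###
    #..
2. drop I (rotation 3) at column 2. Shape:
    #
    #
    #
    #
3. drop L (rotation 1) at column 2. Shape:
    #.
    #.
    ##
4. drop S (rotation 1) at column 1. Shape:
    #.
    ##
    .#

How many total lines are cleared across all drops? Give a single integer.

Answer: 0

Derivation:
Drop 1: L rot2 at col 0 lands with bottom-row=0; cleared 0 line(s) (total 0); column heights now [2 2 2 0], max=2
Drop 2: I rot3 at col 2 lands with bottom-row=2; cleared 0 line(s) (total 0); column heights now [2 2 6 0], max=6
Drop 3: L rot1 at col 2 lands with bottom-row=6; cleared 0 line(s) (total 0); column heights now [2 2 9 7], max=9
Drop 4: S rot1 at col 1 lands with bottom-row=9; cleared 0 line(s) (total 0); column heights now [2 12 11 7], max=12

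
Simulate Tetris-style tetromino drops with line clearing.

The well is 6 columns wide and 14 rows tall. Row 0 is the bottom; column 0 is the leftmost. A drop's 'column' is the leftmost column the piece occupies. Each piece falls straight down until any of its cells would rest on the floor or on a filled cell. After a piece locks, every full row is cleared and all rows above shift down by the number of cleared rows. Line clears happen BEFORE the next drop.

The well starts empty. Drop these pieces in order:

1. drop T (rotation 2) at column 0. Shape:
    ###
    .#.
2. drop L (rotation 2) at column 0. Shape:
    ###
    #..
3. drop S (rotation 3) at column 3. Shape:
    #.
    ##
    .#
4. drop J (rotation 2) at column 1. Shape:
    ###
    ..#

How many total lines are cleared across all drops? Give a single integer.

Drop 1: T rot2 at col 0 lands with bottom-row=0; cleared 0 line(s) (total 0); column heights now [2 2 2 0 0 0], max=2
Drop 2: L rot2 at col 0 lands with bottom-row=2; cleared 0 line(s) (total 0); column heights now [4 4 4 0 0 0], max=4
Drop 3: S rot3 at col 3 lands with bottom-row=0; cleared 0 line(s) (total 0); column heights now [4 4 4 3 2 0], max=4
Drop 4: J rot2 at col 1 lands with bottom-row=3; cleared 0 line(s) (total 0); column heights now [4 5 5 5 2 0], max=5

Answer: 0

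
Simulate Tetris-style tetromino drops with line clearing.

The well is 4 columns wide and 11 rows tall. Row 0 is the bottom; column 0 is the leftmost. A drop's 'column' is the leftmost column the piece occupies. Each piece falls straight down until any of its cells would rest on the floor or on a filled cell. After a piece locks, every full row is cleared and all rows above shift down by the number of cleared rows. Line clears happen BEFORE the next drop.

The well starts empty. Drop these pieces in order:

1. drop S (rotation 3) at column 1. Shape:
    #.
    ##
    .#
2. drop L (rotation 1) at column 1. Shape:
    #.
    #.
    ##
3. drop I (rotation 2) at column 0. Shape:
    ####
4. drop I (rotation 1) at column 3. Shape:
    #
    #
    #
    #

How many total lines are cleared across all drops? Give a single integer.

Drop 1: S rot3 at col 1 lands with bottom-row=0; cleared 0 line(s) (total 0); column heights now [0 3 2 0], max=3
Drop 2: L rot1 at col 1 lands with bottom-row=3; cleared 0 line(s) (total 0); column heights now [0 6 4 0], max=6
Drop 3: I rot2 at col 0 lands with bottom-row=6; cleared 1 line(s) (total 1); column heights now [0 6 4 0], max=6
Drop 4: I rot1 at col 3 lands with bottom-row=0; cleared 0 line(s) (total 1); column heights now [0 6 4 4], max=6

Answer: 1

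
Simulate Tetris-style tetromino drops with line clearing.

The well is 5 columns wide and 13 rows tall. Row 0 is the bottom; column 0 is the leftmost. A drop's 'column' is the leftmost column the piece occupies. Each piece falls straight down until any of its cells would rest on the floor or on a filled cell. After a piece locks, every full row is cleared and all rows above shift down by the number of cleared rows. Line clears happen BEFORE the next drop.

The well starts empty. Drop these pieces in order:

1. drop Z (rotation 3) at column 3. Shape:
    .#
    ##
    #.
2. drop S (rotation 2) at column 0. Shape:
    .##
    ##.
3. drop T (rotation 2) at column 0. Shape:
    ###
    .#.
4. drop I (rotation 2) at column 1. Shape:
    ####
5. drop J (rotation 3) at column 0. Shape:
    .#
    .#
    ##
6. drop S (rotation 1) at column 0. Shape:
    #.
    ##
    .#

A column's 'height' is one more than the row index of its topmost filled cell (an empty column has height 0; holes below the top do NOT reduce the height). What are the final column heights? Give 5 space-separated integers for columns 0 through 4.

Answer: 11 10 5 5 5

Derivation:
Drop 1: Z rot3 at col 3 lands with bottom-row=0; cleared 0 line(s) (total 0); column heights now [0 0 0 2 3], max=3
Drop 2: S rot2 at col 0 lands with bottom-row=0; cleared 0 line(s) (total 0); column heights now [1 2 2 2 3], max=3
Drop 3: T rot2 at col 0 lands with bottom-row=2; cleared 0 line(s) (total 0); column heights now [4 4 4 2 3], max=4
Drop 4: I rot2 at col 1 lands with bottom-row=4; cleared 0 line(s) (total 0); column heights now [4 5 5 5 5], max=5
Drop 5: J rot3 at col 0 lands with bottom-row=5; cleared 0 line(s) (total 0); column heights now [6 8 5 5 5], max=8
Drop 6: S rot1 at col 0 lands with bottom-row=8; cleared 0 line(s) (total 0); column heights now [11 10 5 5 5], max=11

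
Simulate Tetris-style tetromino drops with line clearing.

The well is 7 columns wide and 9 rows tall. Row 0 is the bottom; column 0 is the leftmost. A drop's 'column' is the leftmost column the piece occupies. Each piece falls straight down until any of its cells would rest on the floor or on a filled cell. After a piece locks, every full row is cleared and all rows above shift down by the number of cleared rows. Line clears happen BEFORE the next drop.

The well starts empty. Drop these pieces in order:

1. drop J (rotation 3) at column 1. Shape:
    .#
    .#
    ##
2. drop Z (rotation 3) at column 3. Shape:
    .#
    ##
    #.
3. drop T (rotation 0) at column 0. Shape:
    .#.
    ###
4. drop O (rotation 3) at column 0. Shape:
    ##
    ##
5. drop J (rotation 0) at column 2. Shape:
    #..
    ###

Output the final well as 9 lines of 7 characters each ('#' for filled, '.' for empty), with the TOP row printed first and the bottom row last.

Drop 1: J rot3 at col 1 lands with bottom-row=0; cleared 0 line(s) (total 0); column heights now [0 1 3 0 0 0 0], max=3
Drop 2: Z rot3 at col 3 lands with bottom-row=0; cleared 0 line(s) (total 0); column heights now [0 1 3 2 3 0 0], max=3
Drop 3: T rot0 at col 0 lands with bottom-row=3; cleared 0 line(s) (total 0); column heights now [4 5 4 2 3 0 0], max=5
Drop 4: O rot3 at col 0 lands with bottom-row=5; cleared 0 line(s) (total 0); column heights now [7 7 4 2 3 0 0], max=7
Drop 5: J rot0 at col 2 lands with bottom-row=4; cleared 0 line(s) (total 0); column heights now [7 7 6 5 5 0 0], max=7

Answer: .......
.......
##.....
###....
.####..
###....
..#.#..
..###..
.###...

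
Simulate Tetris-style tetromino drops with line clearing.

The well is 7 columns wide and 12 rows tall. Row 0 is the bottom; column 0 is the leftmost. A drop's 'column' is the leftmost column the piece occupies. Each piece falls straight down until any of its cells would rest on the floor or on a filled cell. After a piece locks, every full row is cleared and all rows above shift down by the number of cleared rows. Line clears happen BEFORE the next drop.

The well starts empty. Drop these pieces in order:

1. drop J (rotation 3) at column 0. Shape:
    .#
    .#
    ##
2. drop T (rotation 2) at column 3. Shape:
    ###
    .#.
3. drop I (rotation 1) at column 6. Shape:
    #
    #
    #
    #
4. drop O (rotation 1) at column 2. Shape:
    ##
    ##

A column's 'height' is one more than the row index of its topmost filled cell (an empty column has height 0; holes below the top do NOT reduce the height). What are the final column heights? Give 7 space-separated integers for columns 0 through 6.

Answer: 1 3 4 4 2 2 4

Derivation:
Drop 1: J rot3 at col 0 lands with bottom-row=0; cleared 0 line(s) (total 0); column heights now [1 3 0 0 0 0 0], max=3
Drop 2: T rot2 at col 3 lands with bottom-row=0; cleared 0 line(s) (total 0); column heights now [1 3 0 2 2 2 0], max=3
Drop 3: I rot1 at col 6 lands with bottom-row=0; cleared 0 line(s) (total 0); column heights now [1 3 0 2 2 2 4], max=4
Drop 4: O rot1 at col 2 lands with bottom-row=2; cleared 0 line(s) (total 0); column heights now [1 3 4 4 2 2 4], max=4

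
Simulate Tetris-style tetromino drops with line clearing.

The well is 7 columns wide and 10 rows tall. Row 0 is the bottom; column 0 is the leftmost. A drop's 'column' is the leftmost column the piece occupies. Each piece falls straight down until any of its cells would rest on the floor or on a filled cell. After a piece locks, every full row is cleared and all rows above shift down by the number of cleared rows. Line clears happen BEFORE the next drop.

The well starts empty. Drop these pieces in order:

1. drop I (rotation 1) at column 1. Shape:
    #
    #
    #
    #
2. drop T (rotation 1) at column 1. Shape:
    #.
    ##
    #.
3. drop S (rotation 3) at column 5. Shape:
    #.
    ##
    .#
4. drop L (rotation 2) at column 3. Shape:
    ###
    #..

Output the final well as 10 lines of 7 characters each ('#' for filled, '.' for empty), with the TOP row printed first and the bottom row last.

Drop 1: I rot1 at col 1 lands with bottom-row=0; cleared 0 line(s) (total 0); column heights now [0 4 0 0 0 0 0], max=4
Drop 2: T rot1 at col 1 lands with bottom-row=4; cleared 0 line(s) (total 0); column heights now [0 7 6 0 0 0 0], max=7
Drop 3: S rot3 at col 5 lands with bottom-row=0; cleared 0 line(s) (total 0); column heights now [0 7 6 0 0 3 2], max=7
Drop 4: L rot2 at col 3 lands with bottom-row=2; cleared 0 line(s) (total 0); column heights now [0 7 6 4 4 4 2], max=7

Answer: .......
.......
.......
.#.....
.##....
.#.....
.#.###.
.#.#.#.
.#...##
.#....#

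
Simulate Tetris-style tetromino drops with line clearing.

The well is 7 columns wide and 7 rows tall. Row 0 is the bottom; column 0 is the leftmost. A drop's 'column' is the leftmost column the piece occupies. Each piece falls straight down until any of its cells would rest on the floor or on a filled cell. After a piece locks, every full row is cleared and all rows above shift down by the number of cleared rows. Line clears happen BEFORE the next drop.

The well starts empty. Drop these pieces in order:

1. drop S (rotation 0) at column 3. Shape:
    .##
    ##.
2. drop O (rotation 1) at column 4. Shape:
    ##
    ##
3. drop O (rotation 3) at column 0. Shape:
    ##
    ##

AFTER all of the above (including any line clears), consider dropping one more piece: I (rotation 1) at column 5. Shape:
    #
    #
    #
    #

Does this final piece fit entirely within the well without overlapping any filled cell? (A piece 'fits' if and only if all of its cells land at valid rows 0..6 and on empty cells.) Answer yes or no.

Answer: no

Derivation:
Drop 1: S rot0 at col 3 lands with bottom-row=0; cleared 0 line(s) (total 0); column heights now [0 0 0 1 2 2 0], max=2
Drop 2: O rot1 at col 4 lands with bottom-row=2; cleared 0 line(s) (total 0); column heights now [0 0 0 1 4 4 0], max=4
Drop 3: O rot3 at col 0 lands with bottom-row=0; cleared 0 line(s) (total 0); column heights now [2 2 0 1 4 4 0], max=4
Test piece I rot1 at col 5 (width 1): heights before test = [2 2 0 1 4 4 0]; fits = False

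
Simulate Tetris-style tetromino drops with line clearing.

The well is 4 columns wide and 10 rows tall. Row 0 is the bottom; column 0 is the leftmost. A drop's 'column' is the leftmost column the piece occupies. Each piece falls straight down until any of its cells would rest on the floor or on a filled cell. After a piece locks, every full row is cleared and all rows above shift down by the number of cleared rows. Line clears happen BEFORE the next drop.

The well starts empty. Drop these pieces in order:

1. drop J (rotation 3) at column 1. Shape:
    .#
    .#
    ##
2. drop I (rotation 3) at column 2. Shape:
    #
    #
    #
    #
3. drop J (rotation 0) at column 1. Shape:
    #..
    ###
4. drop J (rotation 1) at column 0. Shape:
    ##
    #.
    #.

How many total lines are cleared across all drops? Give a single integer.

Answer: 1

Derivation:
Drop 1: J rot3 at col 1 lands with bottom-row=0; cleared 0 line(s) (total 0); column heights now [0 1 3 0], max=3
Drop 2: I rot3 at col 2 lands with bottom-row=3; cleared 0 line(s) (total 0); column heights now [0 1 7 0], max=7
Drop 3: J rot0 at col 1 lands with bottom-row=7; cleared 0 line(s) (total 0); column heights now [0 9 8 8], max=9
Drop 4: J rot1 at col 0 lands with bottom-row=7; cleared 1 line(s) (total 1); column heights now [9 9 7 0], max=9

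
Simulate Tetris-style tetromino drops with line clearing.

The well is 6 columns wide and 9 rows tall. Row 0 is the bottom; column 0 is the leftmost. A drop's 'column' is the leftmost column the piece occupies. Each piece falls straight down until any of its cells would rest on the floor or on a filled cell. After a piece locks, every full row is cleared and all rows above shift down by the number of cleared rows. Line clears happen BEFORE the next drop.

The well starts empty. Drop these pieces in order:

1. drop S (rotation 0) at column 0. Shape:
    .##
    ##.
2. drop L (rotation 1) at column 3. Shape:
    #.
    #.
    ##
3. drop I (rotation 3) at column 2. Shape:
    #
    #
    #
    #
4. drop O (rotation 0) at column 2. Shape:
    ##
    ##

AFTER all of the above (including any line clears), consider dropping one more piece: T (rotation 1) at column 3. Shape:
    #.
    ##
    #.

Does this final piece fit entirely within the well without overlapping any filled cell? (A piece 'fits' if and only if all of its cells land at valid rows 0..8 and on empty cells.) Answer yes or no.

Drop 1: S rot0 at col 0 lands with bottom-row=0; cleared 0 line(s) (total 0); column heights now [1 2 2 0 0 0], max=2
Drop 2: L rot1 at col 3 lands with bottom-row=0; cleared 0 line(s) (total 0); column heights now [1 2 2 3 1 0], max=3
Drop 3: I rot3 at col 2 lands with bottom-row=2; cleared 0 line(s) (total 0); column heights now [1 2 6 3 1 0], max=6
Drop 4: O rot0 at col 2 lands with bottom-row=6; cleared 0 line(s) (total 0); column heights now [1 2 8 8 1 0], max=8
Test piece T rot1 at col 3 (width 2): heights before test = [1 2 8 8 1 0]; fits = False

Answer: no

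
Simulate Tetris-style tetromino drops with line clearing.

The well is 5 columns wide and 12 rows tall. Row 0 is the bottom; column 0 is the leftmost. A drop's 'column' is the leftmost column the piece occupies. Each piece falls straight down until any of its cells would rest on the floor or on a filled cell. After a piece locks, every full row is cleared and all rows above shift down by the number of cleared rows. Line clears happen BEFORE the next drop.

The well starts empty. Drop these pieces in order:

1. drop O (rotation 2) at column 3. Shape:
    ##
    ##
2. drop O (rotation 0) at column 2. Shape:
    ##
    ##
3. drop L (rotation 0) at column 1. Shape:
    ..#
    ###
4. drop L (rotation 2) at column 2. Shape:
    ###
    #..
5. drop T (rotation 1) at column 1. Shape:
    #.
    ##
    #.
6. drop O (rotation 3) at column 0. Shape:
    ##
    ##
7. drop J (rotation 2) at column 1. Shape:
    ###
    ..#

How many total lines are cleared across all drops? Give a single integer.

Answer: 0

Derivation:
Drop 1: O rot2 at col 3 lands with bottom-row=0; cleared 0 line(s) (total 0); column heights now [0 0 0 2 2], max=2
Drop 2: O rot0 at col 2 lands with bottom-row=2; cleared 0 line(s) (total 0); column heights now [0 0 4 4 2], max=4
Drop 3: L rot0 at col 1 lands with bottom-row=4; cleared 0 line(s) (total 0); column heights now [0 5 5 6 2], max=6
Drop 4: L rot2 at col 2 lands with bottom-row=5; cleared 0 line(s) (total 0); column heights now [0 5 7 7 7], max=7
Drop 5: T rot1 at col 1 lands with bottom-row=6; cleared 0 line(s) (total 0); column heights now [0 9 8 7 7], max=9
Drop 6: O rot3 at col 0 lands with bottom-row=9; cleared 0 line(s) (total 0); column heights now [11 11 8 7 7], max=11
Drop 7: J rot2 at col 1 lands with bottom-row=10; cleared 0 line(s) (total 0); column heights now [11 12 12 12 7], max=12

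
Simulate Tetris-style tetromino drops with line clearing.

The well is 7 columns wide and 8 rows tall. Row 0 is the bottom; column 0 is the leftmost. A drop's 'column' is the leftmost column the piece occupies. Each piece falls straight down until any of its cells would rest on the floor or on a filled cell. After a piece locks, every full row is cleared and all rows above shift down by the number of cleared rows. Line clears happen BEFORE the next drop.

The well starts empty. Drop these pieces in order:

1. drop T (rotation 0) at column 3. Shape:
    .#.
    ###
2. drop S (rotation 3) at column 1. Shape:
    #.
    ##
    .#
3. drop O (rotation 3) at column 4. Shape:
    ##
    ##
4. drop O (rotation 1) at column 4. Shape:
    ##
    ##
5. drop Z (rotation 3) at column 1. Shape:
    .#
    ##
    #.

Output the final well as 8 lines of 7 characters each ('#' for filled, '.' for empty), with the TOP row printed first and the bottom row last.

Answer: .......
.......
..#.##.
.##.##.
.#..##.
.#..##.
.##.#..
..####.

Derivation:
Drop 1: T rot0 at col 3 lands with bottom-row=0; cleared 0 line(s) (total 0); column heights now [0 0 0 1 2 1 0], max=2
Drop 2: S rot3 at col 1 lands with bottom-row=0; cleared 0 line(s) (total 0); column heights now [0 3 2 1 2 1 0], max=3
Drop 3: O rot3 at col 4 lands with bottom-row=2; cleared 0 line(s) (total 0); column heights now [0 3 2 1 4 4 0], max=4
Drop 4: O rot1 at col 4 lands with bottom-row=4; cleared 0 line(s) (total 0); column heights now [0 3 2 1 6 6 0], max=6
Drop 5: Z rot3 at col 1 lands with bottom-row=3; cleared 0 line(s) (total 0); column heights now [0 5 6 1 6 6 0], max=6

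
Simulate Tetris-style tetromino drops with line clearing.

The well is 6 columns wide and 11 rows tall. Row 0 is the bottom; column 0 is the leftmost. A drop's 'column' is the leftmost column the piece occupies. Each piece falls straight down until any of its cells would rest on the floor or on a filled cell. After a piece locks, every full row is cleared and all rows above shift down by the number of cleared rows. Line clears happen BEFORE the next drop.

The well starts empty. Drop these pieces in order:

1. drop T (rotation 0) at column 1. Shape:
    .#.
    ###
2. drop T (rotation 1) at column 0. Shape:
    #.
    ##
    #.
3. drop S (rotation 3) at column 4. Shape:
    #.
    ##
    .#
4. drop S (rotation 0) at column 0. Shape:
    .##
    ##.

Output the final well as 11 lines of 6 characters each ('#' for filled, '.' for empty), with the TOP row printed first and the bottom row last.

Drop 1: T rot0 at col 1 lands with bottom-row=0; cleared 0 line(s) (total 0); column heights now [0 1 2 1 0 0], max=2
Drop 2: T rot1 at col 0 lands with bottom-row=0; cleared 0 line(s) (total 0); column heights now [3 2 2 1 0 0], max=3
Drop 3: S rot3 at col 4 lands with bottom-row=0; cleared 0 line(s) (total 0); column heights now [3 2 2 1 3 2], max=3
Drop 4: S rot0 at col 0 lands with bottom-row=3; cleared 0 line(s) (total 0); column heights now [4 5 5 1 3 2], max=5

Answer: ......
......
......
......
......
......
.##...
##....
#...#.
###.##
####.#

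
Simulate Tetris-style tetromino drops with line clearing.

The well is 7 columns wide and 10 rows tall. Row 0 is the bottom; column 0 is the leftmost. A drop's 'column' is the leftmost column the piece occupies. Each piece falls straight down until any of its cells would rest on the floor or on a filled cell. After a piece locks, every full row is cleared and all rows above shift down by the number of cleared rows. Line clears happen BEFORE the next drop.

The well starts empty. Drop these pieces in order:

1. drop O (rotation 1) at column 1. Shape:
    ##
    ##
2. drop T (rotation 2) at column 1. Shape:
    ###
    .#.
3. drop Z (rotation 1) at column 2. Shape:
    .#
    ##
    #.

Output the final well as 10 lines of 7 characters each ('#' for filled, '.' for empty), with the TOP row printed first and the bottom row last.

Answer: .......
.......
.......
...#...
..##...
..#....
.###...
..#....
.##....
.##....

Derivation:
Drop 1: O rot1 at col 1 lands with bottom-row=0; cleared 0 line(s) (total 0); column heights now [0 2 2 0 0 0 0], max=2
Drop 2: T rot2 at col 1 lands with bottom-row=2; cleared 0 line(s) (total 0); column heights now [0 4 4 4 0 0 0], max=4
Drop 3: Z rot1 at col 2 lands with bottom-row=4; cleared 0 line(s) (total 0); column heights now [0 4 6 7 0 0 0], max=7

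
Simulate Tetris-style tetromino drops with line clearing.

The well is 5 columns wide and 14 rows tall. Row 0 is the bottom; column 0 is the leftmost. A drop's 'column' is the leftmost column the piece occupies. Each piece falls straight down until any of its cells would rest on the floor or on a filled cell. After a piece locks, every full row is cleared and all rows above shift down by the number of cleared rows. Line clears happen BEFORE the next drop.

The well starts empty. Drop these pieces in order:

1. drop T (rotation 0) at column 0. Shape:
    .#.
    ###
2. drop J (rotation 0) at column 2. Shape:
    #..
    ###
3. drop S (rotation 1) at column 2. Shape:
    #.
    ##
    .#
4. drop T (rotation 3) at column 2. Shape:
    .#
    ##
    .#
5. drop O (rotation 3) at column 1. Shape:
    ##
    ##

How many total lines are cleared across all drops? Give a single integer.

Drop 1: T rot0 at col 0 lands with bottom-row=0; cleared 0 line(s) (total 0); column heights now [1 2 1 0 0], max=2
Drop 2: J rot0 at col 2 lands with bottom-row=1; cleared 0 line(s) (total 0); column heights now [1 2 3 2 2], max=3
Drop 3: S rot1 at col 2 lands with bottom-row=2; cleared 0 line(s) (total 0); column heights now [1 2 5 4 2], max=5
Drop 4: T rot3 at col 2 lands with bottom-row=4; cleared 0 line(s) (total 0); column heights now [1 2 6 7 2], max=7
Drop 5: O rot3 at col 1 lands with bottom-row=6; cleared 0 line(s) (total 0); column heights now [1 8 8 7 2], max=8

Answer: 0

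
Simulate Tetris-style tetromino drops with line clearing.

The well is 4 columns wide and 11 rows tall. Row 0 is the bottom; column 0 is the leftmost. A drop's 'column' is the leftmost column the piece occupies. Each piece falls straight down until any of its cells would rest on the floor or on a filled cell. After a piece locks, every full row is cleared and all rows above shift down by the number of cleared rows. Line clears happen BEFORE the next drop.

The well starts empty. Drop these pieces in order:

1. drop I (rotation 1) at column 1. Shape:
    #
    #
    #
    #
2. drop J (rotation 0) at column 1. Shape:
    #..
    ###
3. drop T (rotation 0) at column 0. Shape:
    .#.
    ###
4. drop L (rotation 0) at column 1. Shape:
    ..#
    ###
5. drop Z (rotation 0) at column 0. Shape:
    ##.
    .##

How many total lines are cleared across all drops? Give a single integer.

Answer: 0

Derivation:
Drop 1: I rot1 at col 1 lands with bottom-row=0; cleared 0 line(s) (total 0); column heights now [0 4 0 0], max=4
Drop 2: J rot0 at col 1 lands with bottom-row=4; cleared 0 line(s) (total 0); column heights now [0 6 5 5], max=6
Drop 3: T rot0 at col 0 lands with bottom-row=6; cleared 0 line(s) (total 0); column heights now [7 8 7 5], max=8
Drop 4: L rot0 at col 1 lands with bottom-row=8; cleared 0 line(s) (total 0); column heights now [7 9 9 10], max=10
Drop 5: Z rot0 at col 0 lands with bottom-row=9; cleared 0 line(s) (total 0); column heights now [11 11 10 10], max=11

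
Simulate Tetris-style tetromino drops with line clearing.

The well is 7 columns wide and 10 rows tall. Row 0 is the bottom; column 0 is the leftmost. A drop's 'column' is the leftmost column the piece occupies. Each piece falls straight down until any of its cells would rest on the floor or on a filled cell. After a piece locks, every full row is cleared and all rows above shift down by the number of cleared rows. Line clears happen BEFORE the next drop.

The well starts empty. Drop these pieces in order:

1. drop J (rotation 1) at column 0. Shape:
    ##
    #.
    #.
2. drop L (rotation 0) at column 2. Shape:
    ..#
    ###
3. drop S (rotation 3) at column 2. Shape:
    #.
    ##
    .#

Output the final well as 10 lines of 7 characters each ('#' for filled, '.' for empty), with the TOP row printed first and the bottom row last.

Answer: .......
.......
.......
.......
.......
.......
..#....
####...
#..##..
#.###..

Derivation:
Drop 1: J rot1 at col 0 lands with bottom-row=0; cleared 0 line(s) (total 0); column heights now [3 3 0 0 0 0 0], max=3
Drop 2: L rot0 at col 2 lands with bottom-row=0; cleared 0 line(s) (total 0); column heights now [3 3 1 1 2 0 0], max=3
Drop 3: S rot3 at col 2 lands with bottom-row=1; cleared 0 line(s) (total 0); column heights now [3 3 4 3 2 0 0], max=4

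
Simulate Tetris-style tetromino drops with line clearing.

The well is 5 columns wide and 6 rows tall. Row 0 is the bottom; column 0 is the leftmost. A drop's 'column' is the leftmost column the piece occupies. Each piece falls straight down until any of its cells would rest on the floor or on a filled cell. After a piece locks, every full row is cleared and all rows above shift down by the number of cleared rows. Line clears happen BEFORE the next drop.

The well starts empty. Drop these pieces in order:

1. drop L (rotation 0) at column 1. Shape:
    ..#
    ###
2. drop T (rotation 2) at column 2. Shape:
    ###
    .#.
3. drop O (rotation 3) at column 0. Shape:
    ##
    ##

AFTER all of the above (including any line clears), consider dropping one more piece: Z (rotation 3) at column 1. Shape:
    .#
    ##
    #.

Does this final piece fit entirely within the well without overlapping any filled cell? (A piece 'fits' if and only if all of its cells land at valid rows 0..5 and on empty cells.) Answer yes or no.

Drop 1: L rot0 at col 1 lands with bottom-row=0; cleared 0 line(s) (total 0); column heights now [0 1 1 2 0], max=2
Drop 2: T rot2 at col 2 lands with bottom-row=2; cleared 0 line(s) (total 0); column heights now [0 1 4 4 4], max=4
Drop 3: O rot3 at col 0 lands with bottom-row=1; cleared 0 line(s) (total 0); column heights now [3 3 4 4 4], max=4
Test piece Z rot3 at col 1 (width 2): heights before test = [3 3 4 4 4]; fits = True

Answer: yes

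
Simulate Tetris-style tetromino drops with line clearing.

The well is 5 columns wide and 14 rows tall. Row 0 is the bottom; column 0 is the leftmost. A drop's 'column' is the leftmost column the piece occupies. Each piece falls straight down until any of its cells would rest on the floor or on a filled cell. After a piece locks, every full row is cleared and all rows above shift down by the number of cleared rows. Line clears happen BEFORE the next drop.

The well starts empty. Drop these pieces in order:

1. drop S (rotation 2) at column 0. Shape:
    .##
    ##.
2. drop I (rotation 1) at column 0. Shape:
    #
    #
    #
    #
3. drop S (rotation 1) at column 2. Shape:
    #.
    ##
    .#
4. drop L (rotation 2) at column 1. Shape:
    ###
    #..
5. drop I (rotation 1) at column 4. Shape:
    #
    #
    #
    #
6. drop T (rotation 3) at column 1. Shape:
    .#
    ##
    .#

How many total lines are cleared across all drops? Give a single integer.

Drop 1: S rot2 at col 0 lands with bottom-row=0; cleared 0 line(s) (total 0); column heights now [1 2 2 0 0], max=2
Drop 2: I rot1 at col 0 lands with bottom-row=1; cleared 0 line(s) (total 0); column heights now [5 2 2 0 0], max=5
Drop 3: S rot1 at col 2 lands with bottom-row=1; cleared 0 line(s) (total 0); column heights now [5 2 4 3 0], max=5
Drop 4: L rot2 at col 1 lands with bottom-row=3; cleared 0 line(s) (total 0); column heights now [5 5 5 5 0], max=5
Drop 5: I rot1 at col 4 lands with bottom-row=0; cleared 1 line(s) (total 1); column heights now [4 4 4 4 3], max=4
Drop 6: T rot3 at col 1 lands with bottom-row=4; cleared 0 line(s) (total 1); column heights now [4 6 7 4 3], max=7

Answer: 1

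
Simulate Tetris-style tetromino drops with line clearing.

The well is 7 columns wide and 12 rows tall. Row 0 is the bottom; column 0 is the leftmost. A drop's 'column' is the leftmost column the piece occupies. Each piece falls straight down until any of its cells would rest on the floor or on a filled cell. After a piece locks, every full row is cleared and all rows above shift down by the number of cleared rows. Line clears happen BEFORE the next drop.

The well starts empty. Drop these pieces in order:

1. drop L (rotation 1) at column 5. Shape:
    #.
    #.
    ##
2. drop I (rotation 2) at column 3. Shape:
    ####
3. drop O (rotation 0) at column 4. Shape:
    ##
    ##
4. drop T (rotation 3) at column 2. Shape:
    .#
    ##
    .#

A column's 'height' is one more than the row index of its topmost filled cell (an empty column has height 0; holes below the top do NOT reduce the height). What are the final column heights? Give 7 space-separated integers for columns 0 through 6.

Answer: 0 0 6 7 6 6 4

Derivation:
Drop 1: L rot1 at col 5 lands with bottom-row=0; cleared 0 line(s) (total 0); column heights now [0 0 0 0 0 3 1], max=3
Drop 2: I rot2 at col 3 lands with bottom-row=3; cleared 0 line(s) (total 0); column heights now [0 0 0 4 4 4 4], max=4
Drop 3: O rot0 at col 4 lands with bottom-row=4; cleared 0 line(s) (total 0); column heights now [0 0 0 4 6 6 4], max=6
Drop 4: T rot3 at col 2 lands with bottom-row=4; cleared 0 line(s) (total 0); column heights now [0 0 6 7 6 6 4], max=7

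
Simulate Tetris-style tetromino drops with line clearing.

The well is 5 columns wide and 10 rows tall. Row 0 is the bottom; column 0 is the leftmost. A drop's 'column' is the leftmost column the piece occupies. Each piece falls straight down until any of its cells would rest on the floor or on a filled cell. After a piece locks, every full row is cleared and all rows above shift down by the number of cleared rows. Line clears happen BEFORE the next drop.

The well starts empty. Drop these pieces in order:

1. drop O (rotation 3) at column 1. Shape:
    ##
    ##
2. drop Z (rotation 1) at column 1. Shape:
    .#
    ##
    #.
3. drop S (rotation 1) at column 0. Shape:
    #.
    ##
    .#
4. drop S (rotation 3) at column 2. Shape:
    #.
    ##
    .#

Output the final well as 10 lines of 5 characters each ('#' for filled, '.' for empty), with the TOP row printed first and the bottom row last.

Drop 1: O rot3 at col 1 lands with bottom-row=0; cleared 0 line(s) (total 0); column heights now [0 2 2 0 0], max=2
Drop 2: Z rot1 at col 1 lands with bottom-row=2; cleared 0 line(s) (total 0); column heights now [0 4 5 0 0], max=5
Drop 3: S rot1 at col 0 lands with bottom-row=4; cleared 0 line(s) (total 0); column heights now [7 6 5 0 0], max=7
Drop 4: S rot3 at col 2 lands with bottom-row=4; cleared 0 line(s) (total 0); column heights now [7 6 7 6 0], max=7

Answer: .....
.....
.....
#.#..
####.
.###.
.##..
.#...
.##..
.##..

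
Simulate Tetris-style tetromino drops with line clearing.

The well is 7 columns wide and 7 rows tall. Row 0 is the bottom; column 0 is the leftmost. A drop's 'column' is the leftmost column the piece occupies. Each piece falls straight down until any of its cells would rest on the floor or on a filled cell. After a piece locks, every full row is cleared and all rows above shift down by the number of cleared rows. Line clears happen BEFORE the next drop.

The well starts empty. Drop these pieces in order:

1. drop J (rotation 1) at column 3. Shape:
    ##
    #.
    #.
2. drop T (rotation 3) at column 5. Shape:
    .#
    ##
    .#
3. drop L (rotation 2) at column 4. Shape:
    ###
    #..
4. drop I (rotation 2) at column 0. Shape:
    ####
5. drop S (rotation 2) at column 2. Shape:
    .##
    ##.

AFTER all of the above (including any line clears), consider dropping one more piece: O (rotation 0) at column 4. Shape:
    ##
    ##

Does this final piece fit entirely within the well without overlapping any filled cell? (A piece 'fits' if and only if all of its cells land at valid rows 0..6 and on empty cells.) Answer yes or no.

Answer: no

Derivation:
Drop 1: J rot1 at col 3 lands with bottom-row=0; cleared 0 line(s) (total 0); column heights now [0 0 0 3 3 0 0], max=3
Drop 2: T rot3 at col 5 lands with bottom-row=0; cleared 0 line(s) (total 0); column heights now [0 0 0 3 3 2 3], max=3
Drop 3: L rot2 at col 4 lands with bottom-row=3; cleared 0 line(s) (total 0); column heights now [0 0 0 3 5 5 5], max=5
Drop 4: I rot2 at col 0 lands with bottom-row=3; cleared 0 line(s) (total 0); column heights now [4 4 4 4 5 5 5], max=5
Drop 5: S rot2 at col 2 lands with bottom-row=4; cleared 0 line(s) (total 0); column heights now [4 4 5 6 6 5 5], max=6
Test piece O rot0 at col 4 (width 2): heights before test = [4 4 5 6 6 5 5]; fits = False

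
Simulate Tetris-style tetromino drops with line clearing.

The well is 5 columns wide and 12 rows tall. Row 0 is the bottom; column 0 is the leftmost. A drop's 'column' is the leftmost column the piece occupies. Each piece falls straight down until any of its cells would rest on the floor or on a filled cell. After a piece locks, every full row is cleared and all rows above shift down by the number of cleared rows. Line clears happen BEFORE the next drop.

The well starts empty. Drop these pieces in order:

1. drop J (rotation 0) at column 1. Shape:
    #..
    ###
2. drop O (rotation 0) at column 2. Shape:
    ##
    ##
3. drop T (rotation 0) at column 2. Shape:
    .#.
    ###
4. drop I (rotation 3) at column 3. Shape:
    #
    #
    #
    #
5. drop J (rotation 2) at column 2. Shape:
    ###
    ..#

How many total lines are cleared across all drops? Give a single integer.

Drop 1: J rot0 at col 1 lands with bottom-row=0; cleared 0 line(s) (total 0); column heights now [0 2 1 1 0], max=2
Drop 2: O rot0 at col 2 lands with bottom-row=1; cleared 0 line(s) (total 0); column heights now [0 2 3 3 0], max=3
Drop 3: T rot0 at col 2 lands with bottom-row=3; cleared 0 line(s) (total 0); column heights now [0 2 4 5 4], max=5
Drop 4: I rot3 at col 3 lands with bottom-row=5; cleared 0 line(s) (total 0); column heights now [0 2 4 9 4], max=9
Drop 5: J rot2 at col 2 lands with bottom-row=8; cleared 0 line(s) (total 0); column heights now [0 2 10 10 10], max=10

Answer: 0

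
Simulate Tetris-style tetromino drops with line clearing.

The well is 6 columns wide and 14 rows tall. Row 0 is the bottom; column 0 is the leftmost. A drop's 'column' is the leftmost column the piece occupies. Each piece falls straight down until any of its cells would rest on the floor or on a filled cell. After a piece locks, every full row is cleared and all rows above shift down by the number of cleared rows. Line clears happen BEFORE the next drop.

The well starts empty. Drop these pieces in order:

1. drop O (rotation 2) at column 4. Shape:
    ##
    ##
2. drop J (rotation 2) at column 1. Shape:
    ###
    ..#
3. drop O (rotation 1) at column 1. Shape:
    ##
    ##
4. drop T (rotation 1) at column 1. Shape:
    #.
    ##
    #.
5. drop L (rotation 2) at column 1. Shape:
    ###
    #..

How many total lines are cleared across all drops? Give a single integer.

Drop 1: O rot2 at col 4 lands with bottom-row=0; cleared 0 line(s) (total 0); column heights now [0 0 0 0 2 2], max=2
Drop 2: J rot2 at col 1 lands with bottom-row=0; cleared 0 line(s) (total 0); column heights now [0 2 2 2 2 2], max=2
Drop 3: O rot1 at col 1 lands with bottom-row=2; cleared 0 line(s) (total 0); column heights now [0 4 4 2 2 2], max=4
Drop 4: T rot1 at col 1 lands with bottom-row=4; cleared 0 line(s) (total 0); column heights now [0 7 6 2 2 2], max=7
Drop 5: L rot2 at col 1 lands with bottom-row=7; cleared 0 line(s) (total 0); column heights now [0 9 9 9 2 2], max=9

Answer: 0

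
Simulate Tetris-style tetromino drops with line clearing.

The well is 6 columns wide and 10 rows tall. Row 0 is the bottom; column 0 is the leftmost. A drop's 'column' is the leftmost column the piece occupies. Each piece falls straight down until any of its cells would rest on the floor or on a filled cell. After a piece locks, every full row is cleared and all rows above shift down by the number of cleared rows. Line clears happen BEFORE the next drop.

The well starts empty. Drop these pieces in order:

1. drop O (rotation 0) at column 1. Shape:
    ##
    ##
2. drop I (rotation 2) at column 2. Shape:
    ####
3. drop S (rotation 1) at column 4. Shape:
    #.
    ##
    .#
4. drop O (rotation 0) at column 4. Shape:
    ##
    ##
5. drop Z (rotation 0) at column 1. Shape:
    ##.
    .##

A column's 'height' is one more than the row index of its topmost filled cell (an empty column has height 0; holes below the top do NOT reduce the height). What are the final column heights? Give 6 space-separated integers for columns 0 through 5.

Drop 1: O rot0 at col 1 lands with bottom-row=0; cleared 0 line(s) (total 0); column heights now [0 2 2 0 0 0], max=2
Drop 2: I rot2 at col 2 lands with bottom-row=2; cleared 0 line(s) (total 0); column heights now [0 2 3 3 3 3], max=3
Drop 3: S rot1 at col 4 lands with bottom-row=3; cleared 0 line(s) (total 0); column heights now [0 2 3 3 6 5], max=6
Drop 4: O rot0 at col 4 lands with bottom-row=6; cleared 0 line(s) (total 0); column heights now [0 2 3 3 8 8], max=8
Drop 5: Z rot0 at col 1 lands with bottom-row=3; cleared 0 line(s) (total 0); column heights now [0 5 5 4 8 8], max=8

Answer: 0 5 5 4 8 8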